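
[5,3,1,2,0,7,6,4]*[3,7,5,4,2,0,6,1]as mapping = [0→0,1→4,2→7,3→5,4→3,5→1,6→6,7→2]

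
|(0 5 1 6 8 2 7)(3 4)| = 14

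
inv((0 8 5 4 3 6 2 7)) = (0 7 2 6 3 4 5 8)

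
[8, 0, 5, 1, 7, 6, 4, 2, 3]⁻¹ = [1, 3, 7, 8, 6, 2, 5, 4, 0]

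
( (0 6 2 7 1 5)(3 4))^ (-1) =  (0 5 1 7 2 6)(3 4)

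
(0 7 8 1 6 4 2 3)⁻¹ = (0 3 2 4 6 1 8 7)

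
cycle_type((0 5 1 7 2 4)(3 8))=2.6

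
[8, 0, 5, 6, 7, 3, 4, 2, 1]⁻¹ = [1, 8, 7, 5, 6, 2, 3, 4, 0]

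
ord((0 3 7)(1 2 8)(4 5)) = 6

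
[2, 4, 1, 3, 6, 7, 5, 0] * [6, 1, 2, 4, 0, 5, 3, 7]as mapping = [0→2, 1→0, 2→1, 3→4, 4→3, 5→7, 6→5, 7→6]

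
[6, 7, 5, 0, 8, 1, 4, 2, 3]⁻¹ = [3, 5, 7, 8, 6, 2, 0, 1, 4]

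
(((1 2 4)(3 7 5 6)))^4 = (1 2 4)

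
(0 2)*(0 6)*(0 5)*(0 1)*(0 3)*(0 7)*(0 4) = (0 2 6 5 1 3 7 4)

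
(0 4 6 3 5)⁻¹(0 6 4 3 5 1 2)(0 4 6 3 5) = (0 1 2 4 3 6 5)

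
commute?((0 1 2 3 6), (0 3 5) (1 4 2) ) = no:(0 1 2 3 6)*(0 3 5) (1 4 2) = (0 4 2 5) (3 6), (0 3 5) (1 4 2)*(0 1 2 3 6) = (0 6) (1 4 3 5) 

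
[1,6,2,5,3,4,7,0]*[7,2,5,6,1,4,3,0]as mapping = [0→2,1→3,2→5,3→4,4→6,5→1,6→0,7→7]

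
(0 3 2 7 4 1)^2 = (0 2 4)(1 3 7)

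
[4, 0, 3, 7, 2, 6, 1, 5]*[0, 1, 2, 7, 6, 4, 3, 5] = [6, 0, 7, 5, 2, 3, 1, 4]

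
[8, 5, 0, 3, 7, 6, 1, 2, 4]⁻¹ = [2, 6, 7, 3, 8, 1, 5, 4, 0]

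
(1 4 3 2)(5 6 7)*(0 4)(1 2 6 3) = (0 4 1)(3 6 7 5)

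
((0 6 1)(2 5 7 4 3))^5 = (0 1 6)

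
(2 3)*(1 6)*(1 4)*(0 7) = (0 7)(1 6 4)(2 3)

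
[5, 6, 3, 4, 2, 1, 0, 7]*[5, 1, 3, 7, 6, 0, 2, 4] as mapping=[0→0, 1→2, 2→7, 3→6, 4→3, 5→1, 6→5, 7→4] 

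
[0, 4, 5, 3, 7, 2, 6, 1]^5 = [0, 7, 5, 3, 1, 2, 6, 4]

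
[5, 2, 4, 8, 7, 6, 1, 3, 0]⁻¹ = [8, 6, 1, 7, 2, 0, 5, 4, 3]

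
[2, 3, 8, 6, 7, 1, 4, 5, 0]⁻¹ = [8, 5, 0, 1, 6, 7, 3, 4, 2]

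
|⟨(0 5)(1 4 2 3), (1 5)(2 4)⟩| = 360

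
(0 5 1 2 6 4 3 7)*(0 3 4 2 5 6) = (0 6 2)(1 5)(3 7)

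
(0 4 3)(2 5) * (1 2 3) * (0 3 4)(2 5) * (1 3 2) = (1 5 4 3 2)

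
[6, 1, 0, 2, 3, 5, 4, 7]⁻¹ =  [2, 1, 3, 4, 6, 5, 0, 7]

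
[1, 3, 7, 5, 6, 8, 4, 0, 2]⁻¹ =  [7, 0, 8, 1, 6, 3, 4, 2, 5]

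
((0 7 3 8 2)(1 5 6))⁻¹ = (0 2 8 3 7)(1 6 5)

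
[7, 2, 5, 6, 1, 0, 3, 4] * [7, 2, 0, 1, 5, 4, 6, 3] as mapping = [0→3, 1→0, 2→4, 3→6, 4→2, 5→7, 6→1, 7→5] 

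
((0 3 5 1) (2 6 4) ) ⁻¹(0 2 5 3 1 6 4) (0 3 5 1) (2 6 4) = (0 4 2 3 6 1 5) 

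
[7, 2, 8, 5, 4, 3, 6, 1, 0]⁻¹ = [8, 7, 1, 5, 4, 3, 6, 0, 2]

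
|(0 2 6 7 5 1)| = 6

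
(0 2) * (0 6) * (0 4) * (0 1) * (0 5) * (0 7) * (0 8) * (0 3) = (0 2 6 4 1 5 7 8 3)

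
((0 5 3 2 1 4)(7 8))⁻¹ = (0 4 1 2 3 5)(7 8)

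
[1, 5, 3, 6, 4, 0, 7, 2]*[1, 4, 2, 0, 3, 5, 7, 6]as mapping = [0→4, 1→5, 2→0, 3→7, 4→3, 5→1, 6→6, 7→2]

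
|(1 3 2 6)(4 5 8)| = 12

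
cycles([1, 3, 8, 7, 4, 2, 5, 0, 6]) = (0 1 3 7)(2 8 6 5)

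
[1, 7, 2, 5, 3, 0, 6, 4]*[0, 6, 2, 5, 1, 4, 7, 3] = [6, 3, 2, 4, 5, 0, 7, 1]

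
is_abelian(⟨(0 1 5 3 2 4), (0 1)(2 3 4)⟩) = no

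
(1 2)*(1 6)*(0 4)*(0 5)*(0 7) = (0 4 5 7)(1 2 6)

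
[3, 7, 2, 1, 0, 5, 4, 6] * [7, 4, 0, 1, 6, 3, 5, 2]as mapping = [0→1, 1→2, 2→0, 3→4, 4→7, 5→3, 6→6, 7→5]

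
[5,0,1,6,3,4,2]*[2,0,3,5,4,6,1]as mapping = [0→6,1→2,2→0,3→1,4→5,5→4,6→3]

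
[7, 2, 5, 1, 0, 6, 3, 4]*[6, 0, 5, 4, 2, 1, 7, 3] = [3, 5, 1, 0, 6, 7, 4, 2]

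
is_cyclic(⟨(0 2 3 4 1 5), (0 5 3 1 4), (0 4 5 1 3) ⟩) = no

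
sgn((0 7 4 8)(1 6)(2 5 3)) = 1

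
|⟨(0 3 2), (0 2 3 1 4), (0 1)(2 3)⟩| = 60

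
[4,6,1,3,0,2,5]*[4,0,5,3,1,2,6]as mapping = [0→1,1→6,2→0,3→3,4→4,5→5,6→2]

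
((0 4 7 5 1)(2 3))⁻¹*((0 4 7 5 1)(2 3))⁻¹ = (0 5 4 1 7)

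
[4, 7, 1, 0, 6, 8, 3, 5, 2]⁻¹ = [3, 2, 8, 6, 0, 7, 4, 1, 5]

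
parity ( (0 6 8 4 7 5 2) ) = even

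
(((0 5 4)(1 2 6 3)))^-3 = (1 2 6 3)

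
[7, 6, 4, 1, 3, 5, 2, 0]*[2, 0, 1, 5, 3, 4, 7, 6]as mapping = [0→6, 1→7, 2→3, 3→0, 4→5, 5→4, 6→1, 7→2]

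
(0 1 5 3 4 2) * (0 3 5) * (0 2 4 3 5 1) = (1 2 5)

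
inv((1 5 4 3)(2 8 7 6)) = (1 3 4 5)(2 6 7 8)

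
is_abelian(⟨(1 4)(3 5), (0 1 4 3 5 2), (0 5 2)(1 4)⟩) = no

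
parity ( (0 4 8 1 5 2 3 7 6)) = even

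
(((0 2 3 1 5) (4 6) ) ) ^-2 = (0 1 2 5 3) 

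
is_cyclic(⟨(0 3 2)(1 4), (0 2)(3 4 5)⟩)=no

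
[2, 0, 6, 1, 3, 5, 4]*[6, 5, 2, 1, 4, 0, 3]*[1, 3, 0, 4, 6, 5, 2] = [0, 2, 4, 5, 3, 1, 6]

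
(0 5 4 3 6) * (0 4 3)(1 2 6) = (0 5 3 1 2 6 4)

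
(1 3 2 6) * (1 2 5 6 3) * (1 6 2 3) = (1 6 3 5 2)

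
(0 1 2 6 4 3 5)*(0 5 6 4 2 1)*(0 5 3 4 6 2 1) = (0 5 3 2 6 1)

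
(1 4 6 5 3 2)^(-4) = (1 6 3)(2 4 5)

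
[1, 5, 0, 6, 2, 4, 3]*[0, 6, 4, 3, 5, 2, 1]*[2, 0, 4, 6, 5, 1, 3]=[3, 4, 2, 0, 5, 1, 6]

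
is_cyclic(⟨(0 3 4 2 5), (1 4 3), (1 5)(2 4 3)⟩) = no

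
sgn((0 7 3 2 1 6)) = -1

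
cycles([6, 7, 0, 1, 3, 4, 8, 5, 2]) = (0 6 8 2)(1 7 5 4 3)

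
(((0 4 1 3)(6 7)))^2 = (0 1)(3 4)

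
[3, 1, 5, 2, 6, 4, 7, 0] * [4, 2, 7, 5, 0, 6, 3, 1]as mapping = [0→5, 1→2, 2→6, 3→7, 4→3, 5→0, 6→1, 7→4]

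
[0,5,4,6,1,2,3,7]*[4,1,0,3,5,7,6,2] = [4,7,5,6,1,0,3,2]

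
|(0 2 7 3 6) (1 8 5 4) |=20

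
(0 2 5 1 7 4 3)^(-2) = (0 4 1 2 3 7 5)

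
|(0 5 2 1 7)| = 5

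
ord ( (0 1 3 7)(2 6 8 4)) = 4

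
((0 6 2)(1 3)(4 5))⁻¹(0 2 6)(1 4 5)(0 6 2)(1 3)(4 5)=(0 2 6)(3 5 4)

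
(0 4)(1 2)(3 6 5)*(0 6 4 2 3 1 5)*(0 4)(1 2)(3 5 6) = (0 1 5 2 6 4 3)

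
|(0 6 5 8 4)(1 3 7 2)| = 20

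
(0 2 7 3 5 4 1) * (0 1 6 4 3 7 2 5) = (0 5 3)(4 6)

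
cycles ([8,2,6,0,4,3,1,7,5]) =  (0 8 5 3) (1 2 6) 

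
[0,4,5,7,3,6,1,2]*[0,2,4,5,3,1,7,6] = [0,3,1,6,5,7,2,4]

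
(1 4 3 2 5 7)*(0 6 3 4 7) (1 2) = (0 6 3 1 7 2 5) 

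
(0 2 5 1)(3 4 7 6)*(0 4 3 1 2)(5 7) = (1 4 5 2 7 6)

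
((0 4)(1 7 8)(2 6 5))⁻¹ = (0 4)(1 8 7)(2 5 6)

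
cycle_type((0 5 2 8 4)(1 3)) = 2.5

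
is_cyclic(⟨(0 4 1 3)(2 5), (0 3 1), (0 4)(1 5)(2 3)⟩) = no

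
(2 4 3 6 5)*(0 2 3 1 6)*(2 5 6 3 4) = (0 5 4 1 3)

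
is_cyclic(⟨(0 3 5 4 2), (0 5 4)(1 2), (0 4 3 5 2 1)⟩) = no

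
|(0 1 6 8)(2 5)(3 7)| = 4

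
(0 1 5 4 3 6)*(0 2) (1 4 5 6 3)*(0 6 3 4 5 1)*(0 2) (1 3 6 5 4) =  (0 4 2 5 3 1 6) 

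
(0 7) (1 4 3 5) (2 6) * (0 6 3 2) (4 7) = (0 4 2 3 5 1 7 6) 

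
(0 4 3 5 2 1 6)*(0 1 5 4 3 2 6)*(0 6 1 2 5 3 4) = (0 4 5 1 6 2 3)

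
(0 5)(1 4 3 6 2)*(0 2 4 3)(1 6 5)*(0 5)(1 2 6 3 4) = (0 2 3)(1 4 5 6)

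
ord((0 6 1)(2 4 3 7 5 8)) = 6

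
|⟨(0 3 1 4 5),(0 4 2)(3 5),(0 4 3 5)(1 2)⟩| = 720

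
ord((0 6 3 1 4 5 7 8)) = 8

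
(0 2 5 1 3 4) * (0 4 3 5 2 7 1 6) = (0 7 1 5 6)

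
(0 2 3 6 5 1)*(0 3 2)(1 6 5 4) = (1 3 5 6 4)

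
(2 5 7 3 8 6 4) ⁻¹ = (2 4 6 8 3 7 5) 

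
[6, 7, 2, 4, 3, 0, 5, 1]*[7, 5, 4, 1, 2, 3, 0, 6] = [0, 6, 4, 2, 1, 7, 3, 5]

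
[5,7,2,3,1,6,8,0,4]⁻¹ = [7,4,2,3,8,0,5,1,6]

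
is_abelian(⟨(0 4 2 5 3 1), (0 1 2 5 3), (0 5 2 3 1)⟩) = no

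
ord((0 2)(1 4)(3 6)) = 2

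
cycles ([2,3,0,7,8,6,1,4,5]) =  (0 2)(1 3 7 4 8 5 6)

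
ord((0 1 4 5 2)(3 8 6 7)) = 20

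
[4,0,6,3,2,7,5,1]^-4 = [6,2,7,3,5,0,1,4]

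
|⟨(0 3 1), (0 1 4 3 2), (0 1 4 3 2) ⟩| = 60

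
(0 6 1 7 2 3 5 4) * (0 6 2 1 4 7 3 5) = (0 2 5 7 1 3)(4 6)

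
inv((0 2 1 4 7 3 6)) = (0 6 3 7 4 1 2)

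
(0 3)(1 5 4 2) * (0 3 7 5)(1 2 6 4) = (0 7 5 1)(4 6)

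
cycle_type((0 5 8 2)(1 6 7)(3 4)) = 2.3.4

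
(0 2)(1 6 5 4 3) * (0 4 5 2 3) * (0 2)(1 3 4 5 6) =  (0 4 2 5 6)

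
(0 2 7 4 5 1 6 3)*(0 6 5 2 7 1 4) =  (0 7)(1 5 4 2)(3 6)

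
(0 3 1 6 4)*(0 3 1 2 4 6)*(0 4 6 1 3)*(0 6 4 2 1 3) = (1 2 4 6 3)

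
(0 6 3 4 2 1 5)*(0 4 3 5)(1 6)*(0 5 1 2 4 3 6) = (0 2)(1 5 3 6)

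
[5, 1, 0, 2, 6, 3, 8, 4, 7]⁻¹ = [2, 1, 3, 5, 7, 0, 4, 8, 6]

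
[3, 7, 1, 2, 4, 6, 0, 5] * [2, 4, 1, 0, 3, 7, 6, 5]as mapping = [0→0, 1→5, 2→4, 3→1, 4→3, 5→6, 6→2, 7→7]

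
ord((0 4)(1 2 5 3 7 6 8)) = 14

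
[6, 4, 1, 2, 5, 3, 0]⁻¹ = [6, 2, 3, 5, 1, 4, 0]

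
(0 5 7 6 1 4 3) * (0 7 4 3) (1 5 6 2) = (0 6 5 4) (1 3 7 2) 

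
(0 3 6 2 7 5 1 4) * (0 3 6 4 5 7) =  (0 6 2)(1 5)(3 4)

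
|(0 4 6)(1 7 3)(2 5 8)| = 3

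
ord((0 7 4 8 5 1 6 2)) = 8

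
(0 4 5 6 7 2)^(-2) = (0 7 5)(2 6 4)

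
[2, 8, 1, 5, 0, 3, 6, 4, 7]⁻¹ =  [4, 2, 0, 5, 7, 3, 6, 8, 1]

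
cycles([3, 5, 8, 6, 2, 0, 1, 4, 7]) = (0 3 6 1 5)(2 8 7 4)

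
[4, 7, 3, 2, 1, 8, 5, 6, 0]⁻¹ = [8, 4, 3, 2, 0, 6, 7, 1, 5]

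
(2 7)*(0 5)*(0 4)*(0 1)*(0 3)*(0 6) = (0 5 4 1 3 6)(2 7)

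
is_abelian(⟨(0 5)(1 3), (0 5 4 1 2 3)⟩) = no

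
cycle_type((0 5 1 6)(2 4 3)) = 3.4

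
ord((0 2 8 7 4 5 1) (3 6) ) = 14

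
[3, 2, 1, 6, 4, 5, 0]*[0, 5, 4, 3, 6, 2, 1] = [3, 4, 5, 1, 6, 2, 0]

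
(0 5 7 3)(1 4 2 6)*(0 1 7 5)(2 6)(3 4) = (1 3)(4 6 7)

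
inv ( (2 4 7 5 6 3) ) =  (2 3 6 5 7 4) 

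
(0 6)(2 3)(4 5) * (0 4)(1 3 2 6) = (0 1 3 6 4 5)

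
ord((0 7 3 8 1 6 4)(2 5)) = 14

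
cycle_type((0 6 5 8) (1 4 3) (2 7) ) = 2.3.4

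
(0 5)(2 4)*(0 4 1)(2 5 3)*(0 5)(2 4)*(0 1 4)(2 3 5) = (0 5 3)(1 2 4)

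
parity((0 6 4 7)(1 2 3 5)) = even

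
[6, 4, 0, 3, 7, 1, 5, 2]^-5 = [5, 7, 6, 3, 2, 4, 1, 0]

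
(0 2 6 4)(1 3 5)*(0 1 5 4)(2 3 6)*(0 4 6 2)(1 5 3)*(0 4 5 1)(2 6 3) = (1 6 5 2 4)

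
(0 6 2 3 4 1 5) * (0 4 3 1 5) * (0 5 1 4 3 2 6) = (1 5 3 2 4)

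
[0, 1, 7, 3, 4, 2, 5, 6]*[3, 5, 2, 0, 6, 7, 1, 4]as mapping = [0→3, 1→5, 2→4, 3→0, 4→6, 5→2, 6→7, 7→1]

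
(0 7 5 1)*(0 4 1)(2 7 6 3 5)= (0 6 3 5)(1 4)(2 7)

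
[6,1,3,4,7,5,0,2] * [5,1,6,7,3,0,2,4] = [2,1,7,3,4,0,5,6]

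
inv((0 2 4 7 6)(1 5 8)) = (0 6 7 4 2)(1 8 5)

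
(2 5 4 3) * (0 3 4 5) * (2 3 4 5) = (0 4 5 2)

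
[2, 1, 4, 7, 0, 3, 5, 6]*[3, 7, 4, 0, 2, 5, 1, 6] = [4, 7, 2, 6, 3, 0, 5, 1]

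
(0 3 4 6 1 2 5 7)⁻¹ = (0 7 5 2 1 6 4 3)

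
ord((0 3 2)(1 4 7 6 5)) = 15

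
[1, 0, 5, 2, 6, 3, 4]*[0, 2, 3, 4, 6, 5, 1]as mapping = [0→2, 1→0, 2→5, 3→3, 4→1, 5→4, 6→6]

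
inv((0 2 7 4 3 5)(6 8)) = (0 5 3 4 7 2)(6 8)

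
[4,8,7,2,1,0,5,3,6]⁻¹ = [5,4,3,7,0,6,8,2,1]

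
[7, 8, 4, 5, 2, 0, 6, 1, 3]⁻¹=[5, 7, 4, 8, 2, 3, 6, 0, 1]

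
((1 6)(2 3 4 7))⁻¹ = (1 6)(2 7 4 3)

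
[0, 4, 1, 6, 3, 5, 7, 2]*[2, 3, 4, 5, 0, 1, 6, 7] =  [2, 0, 3, 6, 5, 1, 7, 4]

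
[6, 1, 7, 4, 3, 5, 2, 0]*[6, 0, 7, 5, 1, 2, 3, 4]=[3, 0, 4, 1, 5, 2, 7, 6]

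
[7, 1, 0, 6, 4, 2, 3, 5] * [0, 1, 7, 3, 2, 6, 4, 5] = [5, 1, 0, 4, 2, 7, 3, 6]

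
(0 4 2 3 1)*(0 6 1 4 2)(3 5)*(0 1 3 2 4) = (0 4 1 6 3)(2 5)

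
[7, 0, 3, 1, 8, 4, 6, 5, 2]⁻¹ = [1, 3, 8, 2, 5, 7, 6, 0, 4]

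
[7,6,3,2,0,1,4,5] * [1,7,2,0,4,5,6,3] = [3,6,0,2,1,7,4,5]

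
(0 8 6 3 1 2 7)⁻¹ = (0 7 2 1 3 6 8)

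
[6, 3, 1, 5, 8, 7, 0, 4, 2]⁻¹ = [6, 2, 8, 1, 7, 3, 0, 5, 4]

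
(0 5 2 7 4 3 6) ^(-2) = (0 3 7 5 6 4 2) 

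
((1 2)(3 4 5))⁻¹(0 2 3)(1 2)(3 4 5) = (0 1 4)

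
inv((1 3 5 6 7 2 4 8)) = (1 8 4 2 7 6 5 3)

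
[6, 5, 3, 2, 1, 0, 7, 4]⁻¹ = [5, 4, 3, 2, 7, 1, 0, 6]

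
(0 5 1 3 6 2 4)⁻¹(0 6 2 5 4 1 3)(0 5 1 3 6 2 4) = (0 3 6 5 2 4 1)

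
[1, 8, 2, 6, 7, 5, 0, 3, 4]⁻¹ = [6, 0, 2, 7, 8, 5, 3, 4, 1]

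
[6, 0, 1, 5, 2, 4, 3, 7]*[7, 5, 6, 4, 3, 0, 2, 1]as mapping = [0→2, 1→7, 2→5, 3→0, 4→6, 5→3, 6→4, 7→1]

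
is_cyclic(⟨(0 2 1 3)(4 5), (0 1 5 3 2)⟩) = no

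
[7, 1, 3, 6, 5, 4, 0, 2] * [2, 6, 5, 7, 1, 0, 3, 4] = [4, 6, 7, 3, 0, 1, 2, 5]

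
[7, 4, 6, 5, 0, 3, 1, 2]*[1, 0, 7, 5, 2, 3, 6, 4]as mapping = [0→4, 1→2, 2→6, 3→3, 4→1, 5→5, 6→0, 7→7]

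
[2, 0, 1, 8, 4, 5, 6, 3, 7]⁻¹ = [1, 2, 0, 7, 4, 5, 6, 8, 3]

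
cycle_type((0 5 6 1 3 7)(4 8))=2.6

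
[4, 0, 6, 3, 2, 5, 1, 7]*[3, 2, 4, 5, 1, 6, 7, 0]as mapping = [0→1, 1→3, 2→7, 3→5, 4→4, 5→6, 6→2, 7→0]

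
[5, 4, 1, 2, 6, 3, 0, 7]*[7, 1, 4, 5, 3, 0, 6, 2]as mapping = [0→0, 1→3, 2→1, 3→4, 4→6, 5→5, 6→7, 7→2]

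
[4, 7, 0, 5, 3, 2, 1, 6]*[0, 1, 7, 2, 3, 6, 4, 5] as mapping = [0→3, 1→5, 2→0, 3→6, 4→2, 5→7, 6→1, 7→4] 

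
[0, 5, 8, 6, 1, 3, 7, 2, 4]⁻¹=[0, 4, 7, 5, 8, 1, 3, 6, 2]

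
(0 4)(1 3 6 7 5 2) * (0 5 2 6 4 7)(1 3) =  (0 7 2 3 4 5 6)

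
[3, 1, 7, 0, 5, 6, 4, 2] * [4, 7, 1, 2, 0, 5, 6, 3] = [2, 7, 3, 4, 5, 6, 0, 1]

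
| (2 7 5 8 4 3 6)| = 7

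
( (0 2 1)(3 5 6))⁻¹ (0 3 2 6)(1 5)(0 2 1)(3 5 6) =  (0 6)(1 3 2 5)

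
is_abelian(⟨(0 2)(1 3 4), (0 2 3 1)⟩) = no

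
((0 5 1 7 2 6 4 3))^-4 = (0 2)(1 4)(3 7)(5 6)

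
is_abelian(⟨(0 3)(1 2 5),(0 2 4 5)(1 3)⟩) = no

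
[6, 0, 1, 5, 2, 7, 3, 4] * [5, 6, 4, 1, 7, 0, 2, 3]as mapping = [0→2, 1→5, 2→6, 3→0, 4→4, 5→3, 6→1, 7→7]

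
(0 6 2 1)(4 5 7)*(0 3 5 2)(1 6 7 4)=(0 7 1 3 5 4 2 6)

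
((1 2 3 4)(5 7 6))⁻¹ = (1 4 3 2)(5 6 7)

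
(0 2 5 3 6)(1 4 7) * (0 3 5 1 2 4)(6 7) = (0 4 6 3 7 2 1)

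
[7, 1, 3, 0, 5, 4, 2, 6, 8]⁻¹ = [3, 1, 6, 2, 5, 4, 7, 0, 8]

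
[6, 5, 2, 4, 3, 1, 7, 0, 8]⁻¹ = [7, 5, 2, 4, 3, 1, 0, 6, 8]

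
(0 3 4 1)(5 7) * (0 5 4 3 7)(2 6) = (0 7 4 1 5)(2 6)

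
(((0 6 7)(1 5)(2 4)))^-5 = (0 6 7)(1 5)(2 4)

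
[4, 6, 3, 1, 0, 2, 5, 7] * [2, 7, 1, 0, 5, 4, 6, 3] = [5, 6, 0, 7, 2, 1, 4, 3]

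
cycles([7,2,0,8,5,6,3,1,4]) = (0 7 1 2)(3 8 4 5 6)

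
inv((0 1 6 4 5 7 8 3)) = (0 3 8 7 5 4 6 1)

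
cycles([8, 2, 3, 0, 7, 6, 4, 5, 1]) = (0 8 1 2 3)(4 7 5 6)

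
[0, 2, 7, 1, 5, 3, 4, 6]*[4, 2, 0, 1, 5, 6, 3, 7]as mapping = [0→4, 1→0, 2→7, 3→2, 4→6, 5→1, 6→5, 7→3]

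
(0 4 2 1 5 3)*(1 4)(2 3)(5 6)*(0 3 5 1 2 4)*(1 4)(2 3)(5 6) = (0 3 2)(1 5)(4 6)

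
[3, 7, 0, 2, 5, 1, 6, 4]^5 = [2, 7, 3, 0, 5, 1, 6, 4]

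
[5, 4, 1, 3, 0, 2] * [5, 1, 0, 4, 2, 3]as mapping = [0→3, 1→2, 2→1, 3→4, 4→5, 5→0]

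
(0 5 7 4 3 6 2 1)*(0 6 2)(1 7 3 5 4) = (0 4 5 3 2 7 1 6)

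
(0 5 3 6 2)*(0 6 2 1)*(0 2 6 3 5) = (1 2 3 6)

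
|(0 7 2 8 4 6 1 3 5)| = 9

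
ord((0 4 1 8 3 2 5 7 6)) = 9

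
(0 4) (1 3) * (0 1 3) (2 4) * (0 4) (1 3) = (0 2) (1 4 3) 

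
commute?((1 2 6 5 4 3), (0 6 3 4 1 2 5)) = no:(1 2 6 5 4 3)*(0 6 3 4 1 2 5) = (0 6)(1 5)(2 3), (0 6 3 4 1 2 5)*(1 2 6 5 4 3) = (0 5)(1 6)(2 4)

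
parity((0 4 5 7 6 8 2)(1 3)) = odd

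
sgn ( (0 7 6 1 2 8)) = -1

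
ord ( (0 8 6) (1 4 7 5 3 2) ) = 6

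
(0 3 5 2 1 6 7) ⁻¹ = (0 7 6 1 2 5 3) 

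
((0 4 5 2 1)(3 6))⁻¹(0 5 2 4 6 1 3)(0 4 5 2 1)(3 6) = (0 6 4 2 1 5 3)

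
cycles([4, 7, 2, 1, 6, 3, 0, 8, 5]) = (0 4 6)(1 7 8 5 3)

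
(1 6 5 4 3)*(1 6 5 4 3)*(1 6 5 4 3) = (1 4 6 3 5) 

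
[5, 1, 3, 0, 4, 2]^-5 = [3, 1, 5, 2, 4, 0]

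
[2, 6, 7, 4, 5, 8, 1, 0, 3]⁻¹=[7, 6, 0, 8, 3, 4, 1, 2, 5]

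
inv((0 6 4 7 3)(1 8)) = (0 3 7 4 6)(1 8)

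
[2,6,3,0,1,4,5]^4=[2,1,3,0,4,5,6]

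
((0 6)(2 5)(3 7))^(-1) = (0 6)(2 5)(3 7)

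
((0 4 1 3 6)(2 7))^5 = (2 7)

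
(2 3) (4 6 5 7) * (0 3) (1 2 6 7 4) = (0 3 6 5 4 7 1 2) 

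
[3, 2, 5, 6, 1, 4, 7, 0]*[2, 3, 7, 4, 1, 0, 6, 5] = [4, 7, 0, 6, 3, 1, 5, 2]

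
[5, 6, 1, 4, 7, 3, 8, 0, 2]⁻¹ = [7, 2, 8, 5, 3, 0, 1, 4, 6]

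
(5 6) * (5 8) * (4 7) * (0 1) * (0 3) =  (0 1 3) (4 7) (5 6 8) 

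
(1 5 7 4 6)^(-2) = (1 4 5 6 7)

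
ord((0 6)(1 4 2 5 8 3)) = 6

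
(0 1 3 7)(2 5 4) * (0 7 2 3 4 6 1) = (1 4 3 2 5 6)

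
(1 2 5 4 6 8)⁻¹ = (1 8 6 4 5 2)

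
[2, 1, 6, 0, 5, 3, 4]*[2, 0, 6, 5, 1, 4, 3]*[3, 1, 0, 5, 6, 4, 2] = [2, 3, 5, 0, 6, 4, 1]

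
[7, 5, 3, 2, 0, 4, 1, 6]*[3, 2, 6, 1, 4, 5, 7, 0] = [0, 5, 1, 6, 3, 4, 2, 7]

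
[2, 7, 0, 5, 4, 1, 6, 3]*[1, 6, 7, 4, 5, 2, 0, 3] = [7, 3, 1, 2, 5, 6, 0, 4]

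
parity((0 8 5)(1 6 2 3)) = odd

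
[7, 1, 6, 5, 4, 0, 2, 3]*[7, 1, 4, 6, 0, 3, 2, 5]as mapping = [0→5, 1→1, 2→2, 3→3, 4→0, 5→7, 6→4, 7→6]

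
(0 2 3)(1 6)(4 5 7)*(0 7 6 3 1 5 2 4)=(0 4 2 1 3 7)(5 6)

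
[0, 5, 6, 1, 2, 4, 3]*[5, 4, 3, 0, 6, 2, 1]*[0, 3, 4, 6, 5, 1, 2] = [1, 4, 3, 5, 6, 2, 0] 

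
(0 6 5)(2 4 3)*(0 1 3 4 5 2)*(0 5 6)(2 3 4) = (1 4 2 6 3 5)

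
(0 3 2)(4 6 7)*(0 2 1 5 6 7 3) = (1 5 6 3)(4 7)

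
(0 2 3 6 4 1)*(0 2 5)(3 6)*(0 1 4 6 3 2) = (0 5 1)(2 3)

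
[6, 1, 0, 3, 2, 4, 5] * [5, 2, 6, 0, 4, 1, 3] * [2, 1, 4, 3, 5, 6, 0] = [3, 4, 6, 2, 0, 5, 1]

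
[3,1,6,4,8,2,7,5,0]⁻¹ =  [8,1,5,0,3,7,2,6,4]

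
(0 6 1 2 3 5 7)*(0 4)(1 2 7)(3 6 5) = (0 5 1 7 4)(2 6)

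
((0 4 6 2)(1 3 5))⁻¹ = (0 2 6 4)(1 5 3)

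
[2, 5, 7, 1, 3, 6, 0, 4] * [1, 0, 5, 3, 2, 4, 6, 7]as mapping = [0→5, 1→4, 2→7, 3→0, 4→3, 5→6, 6→1, 7→2]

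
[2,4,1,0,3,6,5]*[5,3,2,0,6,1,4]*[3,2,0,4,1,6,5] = [0,5,4,6,3,1,2]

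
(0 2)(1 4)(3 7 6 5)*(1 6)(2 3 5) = (0 3 7 1 4 6 2)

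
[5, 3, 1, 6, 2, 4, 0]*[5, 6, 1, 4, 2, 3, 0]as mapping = [0→3, 1→4, 2→6, 3→0, 4→1, 5→2, 6→5]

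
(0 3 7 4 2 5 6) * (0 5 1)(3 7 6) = (0 7 4 2 1)(3 6 5)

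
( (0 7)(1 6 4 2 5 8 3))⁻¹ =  (0 7)(1 3 8 5 2 4 6)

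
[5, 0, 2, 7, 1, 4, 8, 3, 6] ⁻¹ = [1, 4, 2, 7, 5, 0, 8, 3, 6] 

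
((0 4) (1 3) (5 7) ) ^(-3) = (0 4) (1 3) (5 7) 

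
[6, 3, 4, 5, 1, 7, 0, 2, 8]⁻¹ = [6, 4, 7, 1, 2, 3, 0, 5, 8]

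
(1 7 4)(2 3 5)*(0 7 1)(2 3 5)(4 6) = (0 7 6 4)(2 5 3)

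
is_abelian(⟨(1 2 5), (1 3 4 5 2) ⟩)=no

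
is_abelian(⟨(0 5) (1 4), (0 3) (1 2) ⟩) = no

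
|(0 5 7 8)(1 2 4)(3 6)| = 12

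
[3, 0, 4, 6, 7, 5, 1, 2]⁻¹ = [1, 6, 7, 0, 2, 5, 3, 4]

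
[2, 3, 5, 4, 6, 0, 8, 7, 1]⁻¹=[5, 8, 0, 1, 3, 2, 4, 7, 6]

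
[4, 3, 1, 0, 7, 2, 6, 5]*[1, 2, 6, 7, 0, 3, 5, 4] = [0, 7, 2, 1, 4, 6, 5, 3]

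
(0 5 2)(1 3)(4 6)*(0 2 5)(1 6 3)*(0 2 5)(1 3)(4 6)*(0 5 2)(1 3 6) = (1 6)(3 4)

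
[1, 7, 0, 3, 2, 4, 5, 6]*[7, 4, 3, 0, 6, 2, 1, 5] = [4, 5, 7, 0, 3, 6, 2, 1]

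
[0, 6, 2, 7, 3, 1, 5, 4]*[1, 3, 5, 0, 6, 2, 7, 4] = [1, 7, 5, 4, 0, 3, 2, 6]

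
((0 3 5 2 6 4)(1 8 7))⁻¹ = (0 4 6 2 5 3)(1 7 8)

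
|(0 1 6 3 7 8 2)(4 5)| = 14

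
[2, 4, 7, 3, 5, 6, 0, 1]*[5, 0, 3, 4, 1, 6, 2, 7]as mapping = [0→3, 1→1, 2→7, 3→4, 4→6, 5→2, 6→5, 7→0]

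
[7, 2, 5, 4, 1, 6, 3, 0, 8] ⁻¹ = [7, 4, 1, 6, 3, 2, 5, 0, 8] 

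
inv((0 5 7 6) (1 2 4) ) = (0 6 7 5) (1 4 2) 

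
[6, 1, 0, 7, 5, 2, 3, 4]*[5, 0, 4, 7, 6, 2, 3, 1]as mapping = [0→3, 1→0, 2→5, 3→1, 4→2, 5→4, 6→7, 7→6]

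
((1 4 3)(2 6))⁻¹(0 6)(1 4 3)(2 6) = (0 2)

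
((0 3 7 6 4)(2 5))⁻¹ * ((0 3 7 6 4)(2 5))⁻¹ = (0 6 3 4 7)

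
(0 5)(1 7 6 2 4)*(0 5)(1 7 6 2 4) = (1 6 4 7 2)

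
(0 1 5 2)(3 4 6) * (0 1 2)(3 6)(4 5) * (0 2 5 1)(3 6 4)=(0 5 2)(1 3)(4 6)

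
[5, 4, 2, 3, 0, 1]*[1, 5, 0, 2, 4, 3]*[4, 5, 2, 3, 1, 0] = [3, 1, 4, 2, 5, 0]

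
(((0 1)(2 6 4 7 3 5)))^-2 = (2 3 4)(5 7 6)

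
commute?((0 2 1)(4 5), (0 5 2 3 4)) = no:(0 2 1)(4 5)*(0 5 2 3 4) = (0 3 4 2 1 5), (0 5 2 3 4)*(0 2 1)(4 5) = (0 4 2 3 5 1)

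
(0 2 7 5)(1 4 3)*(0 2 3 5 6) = (0 3 1 4 5 2 7 6)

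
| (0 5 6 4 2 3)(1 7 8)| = 6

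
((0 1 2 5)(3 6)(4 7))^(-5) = (0 5 2 1)(3 6)(4 7)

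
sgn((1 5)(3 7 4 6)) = 1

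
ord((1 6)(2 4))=2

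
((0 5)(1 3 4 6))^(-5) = (0 5)(1 6 4 3)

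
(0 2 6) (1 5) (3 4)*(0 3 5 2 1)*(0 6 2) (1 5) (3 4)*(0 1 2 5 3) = (0 3) (2 5 6 4) 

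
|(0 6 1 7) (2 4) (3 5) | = 4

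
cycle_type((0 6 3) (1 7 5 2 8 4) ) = 3.6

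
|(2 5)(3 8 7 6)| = 4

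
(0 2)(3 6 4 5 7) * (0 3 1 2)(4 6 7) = (1 2 3 7)(4 5)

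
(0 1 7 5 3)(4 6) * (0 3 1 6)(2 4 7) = (0 6 7 5 1 2 4)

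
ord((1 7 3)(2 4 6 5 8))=15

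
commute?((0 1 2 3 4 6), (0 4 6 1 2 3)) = no:(0 1 2 3 4 6)*(0 4 6 1 2 3) = (0 2)(1 3 6 4), (0 4 6 1 2 3)*(0 1 2 3 4 6) = (0 6 2 4)(1 3)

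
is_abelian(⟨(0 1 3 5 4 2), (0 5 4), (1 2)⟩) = no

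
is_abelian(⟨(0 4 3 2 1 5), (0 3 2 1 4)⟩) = no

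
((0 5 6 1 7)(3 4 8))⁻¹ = (0 7 1 6 5)(3 8 4)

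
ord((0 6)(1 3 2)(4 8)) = 6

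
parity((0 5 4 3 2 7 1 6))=odd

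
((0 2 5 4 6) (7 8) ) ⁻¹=(0 6 4 5 2) (7 8) 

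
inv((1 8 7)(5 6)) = (1 7 8)(5 6)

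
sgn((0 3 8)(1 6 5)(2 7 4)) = 1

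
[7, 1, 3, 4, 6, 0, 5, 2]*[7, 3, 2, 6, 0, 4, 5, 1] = [1, 3, 6, 0, 5, 7, 4, 2]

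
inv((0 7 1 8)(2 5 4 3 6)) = (0 8 1 7)(2 6 3 4 5)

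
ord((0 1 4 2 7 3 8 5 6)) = 9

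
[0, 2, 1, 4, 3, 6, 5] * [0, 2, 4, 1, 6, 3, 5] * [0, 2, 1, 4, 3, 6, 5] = [0, 3, 1, 5, 2, 6, 4]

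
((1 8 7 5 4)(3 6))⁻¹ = (1 4 5 7 8)(3 6)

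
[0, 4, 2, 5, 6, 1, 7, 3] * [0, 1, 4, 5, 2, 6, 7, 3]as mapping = [0→0, 1→2, 2→4, 3→6, 4→7, 5→1, 6→3, 7→5]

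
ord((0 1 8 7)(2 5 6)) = 12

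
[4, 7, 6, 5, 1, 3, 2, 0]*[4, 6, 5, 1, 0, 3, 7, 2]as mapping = [0→0, 1→2, 2→7, 3→3, 4→6, 5→1, 6→5, 7→4]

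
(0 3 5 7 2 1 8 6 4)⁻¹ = (0 4 6 8 1 2 7 5 3)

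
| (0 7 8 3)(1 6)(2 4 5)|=12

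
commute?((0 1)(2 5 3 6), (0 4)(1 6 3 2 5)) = no:(0 1)(2 5 3 6)*(0 4)(1 6 3 2 5) = (0 6 5 2 1 4), (0 4)(1 6 3 2 5)*(0 1)(2 5 3 6) = (0 4 1 2 3 5)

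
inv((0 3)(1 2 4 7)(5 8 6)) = (0 3)(1 7 4 2)(5 6 8)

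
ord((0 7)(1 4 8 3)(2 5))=4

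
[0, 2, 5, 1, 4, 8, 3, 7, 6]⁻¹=[0, 3, 1, 6, 4, 2, 8, 7, 5]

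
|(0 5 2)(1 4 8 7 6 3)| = 6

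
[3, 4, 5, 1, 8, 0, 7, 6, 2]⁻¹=[5, 3, 8, 0, 1, 2, 7, 6, 4]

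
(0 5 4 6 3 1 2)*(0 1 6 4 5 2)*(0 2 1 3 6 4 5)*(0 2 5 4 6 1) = (1 5 2 3 6)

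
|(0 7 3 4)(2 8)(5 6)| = 4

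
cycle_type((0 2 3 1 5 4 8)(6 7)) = 2.7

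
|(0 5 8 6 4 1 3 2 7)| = 9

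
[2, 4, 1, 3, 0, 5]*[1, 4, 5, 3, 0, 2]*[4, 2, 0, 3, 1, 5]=[5, 4, 1, 3, 2, 0]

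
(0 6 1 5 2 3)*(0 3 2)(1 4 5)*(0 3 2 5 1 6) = (1 6 4)(2 5 3)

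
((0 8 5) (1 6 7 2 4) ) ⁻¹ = (0 5 8) (1 4 2 7 6) 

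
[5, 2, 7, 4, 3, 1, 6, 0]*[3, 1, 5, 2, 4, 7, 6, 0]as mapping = [0→7, 1→5, 2→0, 3→4, 4→2, 5→1, 6→6, 7→3]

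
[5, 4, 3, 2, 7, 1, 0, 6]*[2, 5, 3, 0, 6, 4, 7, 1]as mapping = [0→4, 1→6, 2→0, 3→3, 4→1, 5→5, 6→2, 7→7]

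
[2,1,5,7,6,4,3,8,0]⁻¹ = [8,1,0,6,5,2,4,3,7]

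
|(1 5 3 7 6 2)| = 6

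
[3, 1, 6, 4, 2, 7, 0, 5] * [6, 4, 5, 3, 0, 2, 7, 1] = [3, 4, 7, 0, 5, 1, 6, 2]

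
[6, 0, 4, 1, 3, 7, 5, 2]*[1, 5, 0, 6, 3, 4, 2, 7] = [2, 1, 3, 5, 6, 7, 4, 0]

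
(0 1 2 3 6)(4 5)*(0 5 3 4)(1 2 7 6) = (0 2 4 3 1 7 6 5)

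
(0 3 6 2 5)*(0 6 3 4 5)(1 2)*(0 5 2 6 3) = (0 4 2 5 3)(1 6)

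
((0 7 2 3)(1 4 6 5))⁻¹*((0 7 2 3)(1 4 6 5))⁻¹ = (0 2)(1 6)(3 7)(4 5)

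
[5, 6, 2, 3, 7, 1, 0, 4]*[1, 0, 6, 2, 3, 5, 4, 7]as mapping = [0→5, 1→4, 2→6, 3→2, 4→7, 5→0, 6→1, 7→3]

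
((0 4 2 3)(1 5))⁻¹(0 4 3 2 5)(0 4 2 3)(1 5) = (0 3 1 4 2)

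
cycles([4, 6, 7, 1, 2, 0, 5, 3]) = (0 4 2 7 3 1 6 5)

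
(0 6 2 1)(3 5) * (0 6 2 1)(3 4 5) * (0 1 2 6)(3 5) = (0 6 2 1)(3 5 4)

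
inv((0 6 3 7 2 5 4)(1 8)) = (0 4 5 2 7 3 6)(1 8)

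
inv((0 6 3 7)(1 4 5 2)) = (0 7 3 6)(1 2 5 4)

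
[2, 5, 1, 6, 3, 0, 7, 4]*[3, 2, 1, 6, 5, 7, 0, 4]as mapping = [0→1, 1→7, 2→2, 3→0, 4→6, 5→3, 6→4, 7→5]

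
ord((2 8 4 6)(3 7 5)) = 12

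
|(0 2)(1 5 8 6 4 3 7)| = 14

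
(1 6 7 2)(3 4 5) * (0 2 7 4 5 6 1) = (0 2)(3 5)(4 6)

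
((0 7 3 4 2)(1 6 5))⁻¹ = (0 2 4 3 7)(1 5 6)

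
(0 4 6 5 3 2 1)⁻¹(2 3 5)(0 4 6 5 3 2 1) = (1 2 3)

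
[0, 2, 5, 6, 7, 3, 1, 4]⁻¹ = [0, 6, 1, 5, 7, 2, 3, 4]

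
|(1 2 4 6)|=4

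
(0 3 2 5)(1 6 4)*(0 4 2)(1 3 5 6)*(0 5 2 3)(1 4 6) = (0 2 1 4)(3 5 6)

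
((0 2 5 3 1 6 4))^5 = (0 6 3 2 4 1 5)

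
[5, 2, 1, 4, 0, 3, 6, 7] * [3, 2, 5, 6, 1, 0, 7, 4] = [0, 5, 2, 1, 3, 6, 7, 4]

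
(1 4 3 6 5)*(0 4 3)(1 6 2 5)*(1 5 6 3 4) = (0 1 4)(2 6 5 3)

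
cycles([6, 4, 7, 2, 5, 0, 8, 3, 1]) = (0 6 8 1 4 5)(2 7 3)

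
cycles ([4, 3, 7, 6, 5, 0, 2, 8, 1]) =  (0 4 5)(1 3 6 2 7 8)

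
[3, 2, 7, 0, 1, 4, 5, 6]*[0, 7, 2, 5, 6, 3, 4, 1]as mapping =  [0→5, 1→2, 2→1, 3→0, 4→7, 5→6, 6→3, 7→4]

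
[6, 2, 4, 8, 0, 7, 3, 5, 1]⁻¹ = [4, 8, 1, 6, 2, 7, 0, 5, 3]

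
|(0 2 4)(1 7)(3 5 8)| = 6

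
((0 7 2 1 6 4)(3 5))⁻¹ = (0 4 6 1 2 7)(3 5)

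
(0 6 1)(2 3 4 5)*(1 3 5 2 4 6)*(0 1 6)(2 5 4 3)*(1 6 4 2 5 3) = (0 4 3)(1 6 5)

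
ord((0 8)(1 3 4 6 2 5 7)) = 14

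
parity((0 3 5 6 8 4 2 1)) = odd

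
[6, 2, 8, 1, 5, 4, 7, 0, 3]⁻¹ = [7, 3, 1, 8, 5, 4, 0, 6, 2]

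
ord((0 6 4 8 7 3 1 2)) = 8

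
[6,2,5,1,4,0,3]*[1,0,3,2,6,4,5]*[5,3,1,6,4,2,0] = [2,6,4,5,0,3,1]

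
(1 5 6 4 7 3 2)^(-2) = (1 3 4 5 2 7 6)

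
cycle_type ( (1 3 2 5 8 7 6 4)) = 8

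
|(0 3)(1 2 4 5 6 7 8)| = 14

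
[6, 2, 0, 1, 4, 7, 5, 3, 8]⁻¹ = [2, 3, 1, 7, 4, 6, 0, 5, 8]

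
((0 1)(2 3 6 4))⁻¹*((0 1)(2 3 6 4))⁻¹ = (2 6)(3 4)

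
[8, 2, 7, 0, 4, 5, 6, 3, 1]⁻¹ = [3, 8, 1, 7, 4, 5, 6, 2, 0]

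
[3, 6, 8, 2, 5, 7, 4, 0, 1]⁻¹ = [7, 8, 3, 0, 6, 4, 1, 5, 2]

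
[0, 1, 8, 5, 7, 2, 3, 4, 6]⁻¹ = [0, 1, 5, 6, 7, 3, 8, 4, 2]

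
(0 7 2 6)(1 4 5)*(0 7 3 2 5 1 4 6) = (0 3 2)(1 6 7 5 4)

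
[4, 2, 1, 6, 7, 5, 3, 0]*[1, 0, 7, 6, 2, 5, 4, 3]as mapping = [0→2, 1→7, 2→0, 3→4, 4→3, 5→5, 6→6, 7→1]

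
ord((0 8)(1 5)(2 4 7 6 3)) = 10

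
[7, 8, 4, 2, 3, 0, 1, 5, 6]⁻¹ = [5, 6, 3, 4, 2, 7, 8, 0, 1]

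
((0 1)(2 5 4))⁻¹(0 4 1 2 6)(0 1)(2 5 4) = (0 5 6 1 2)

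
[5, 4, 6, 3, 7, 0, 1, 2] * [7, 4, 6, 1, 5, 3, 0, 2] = [3, 5, 0, 1, 2, 7, 4, 6] 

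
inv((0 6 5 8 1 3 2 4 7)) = (0 7 4 2 3 1 8 5 6)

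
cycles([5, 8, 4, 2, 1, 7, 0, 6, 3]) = (0 5 7 6)(1 8 3 2 4)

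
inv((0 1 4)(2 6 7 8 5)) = (0 4 1)(2 5 8 7 6)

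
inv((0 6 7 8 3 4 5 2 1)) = (0 1 2 5 4 3 8 7 6)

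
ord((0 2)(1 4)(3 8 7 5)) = 4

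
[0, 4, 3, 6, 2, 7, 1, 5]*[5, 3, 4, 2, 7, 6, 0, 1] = [5, 7, 2, 0, 4, 1, 3, 6]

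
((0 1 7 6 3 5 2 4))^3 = (0 6 2 1 3 4 7 5)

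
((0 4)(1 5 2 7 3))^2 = (1 2 3 5 7)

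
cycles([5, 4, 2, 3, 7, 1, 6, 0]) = (0 5 1 4 7)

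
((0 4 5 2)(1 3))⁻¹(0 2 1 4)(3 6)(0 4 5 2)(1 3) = (0 3 5 4)(1 6)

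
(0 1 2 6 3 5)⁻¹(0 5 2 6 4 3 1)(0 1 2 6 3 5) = (0 6 3 4 5 2 1)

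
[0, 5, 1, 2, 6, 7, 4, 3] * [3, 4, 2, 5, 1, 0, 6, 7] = [3, 0, 4, 2, 6, 7, 1, 5]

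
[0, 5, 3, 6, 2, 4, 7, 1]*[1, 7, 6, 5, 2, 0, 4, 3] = [1, 0, 5, 4, 6, 2, 3, 7]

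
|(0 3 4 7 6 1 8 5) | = 8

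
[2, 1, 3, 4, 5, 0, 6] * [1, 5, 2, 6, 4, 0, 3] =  [2, 5, 6, 4, 0, 1, 3]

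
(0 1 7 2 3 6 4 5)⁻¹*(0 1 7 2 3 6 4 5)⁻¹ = (0 4 3 7)(1 5 6 2)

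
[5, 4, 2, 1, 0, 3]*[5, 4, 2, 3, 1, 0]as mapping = [0→0, 1→1, 2→2, 3→4, 4→5, 5→3]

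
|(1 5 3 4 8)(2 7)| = 10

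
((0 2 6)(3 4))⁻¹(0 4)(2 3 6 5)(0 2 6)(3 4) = (0 5 6 4)(2 3)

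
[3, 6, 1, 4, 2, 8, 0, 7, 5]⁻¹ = [6, 2, 4, 0, 3, 8, 1, 7, 5]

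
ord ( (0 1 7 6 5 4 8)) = 7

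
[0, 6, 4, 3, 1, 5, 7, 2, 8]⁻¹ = [0, 4, 7, 3, 2, 5, 1, 6, 8]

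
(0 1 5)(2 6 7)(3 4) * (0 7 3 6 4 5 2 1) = (1 2 4 6 3 5 7)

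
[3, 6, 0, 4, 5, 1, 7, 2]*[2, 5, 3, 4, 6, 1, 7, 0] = [4, 7, 2, 6, 1, 5, 0, 3]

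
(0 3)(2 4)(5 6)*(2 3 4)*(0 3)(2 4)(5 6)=(0 2 4)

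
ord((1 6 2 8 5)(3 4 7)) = 15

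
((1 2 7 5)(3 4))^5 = (1 2 7 5)(3 4)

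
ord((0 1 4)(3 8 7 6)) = 12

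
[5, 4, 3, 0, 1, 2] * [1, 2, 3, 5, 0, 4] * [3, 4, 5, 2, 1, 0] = [1, 3, 0, 4, 5, 2]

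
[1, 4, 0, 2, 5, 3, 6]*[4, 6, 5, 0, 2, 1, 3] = [6, 2, 4, 5, 1, 0, 3]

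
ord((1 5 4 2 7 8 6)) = 7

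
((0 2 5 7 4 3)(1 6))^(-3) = (0 7)(1 6)(2 4)(3 5)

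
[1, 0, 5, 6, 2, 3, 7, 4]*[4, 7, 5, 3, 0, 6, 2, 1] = [7, 4, 6, 2, 5, 3, 1, 0] 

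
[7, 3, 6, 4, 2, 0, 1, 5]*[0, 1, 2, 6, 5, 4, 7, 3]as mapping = [0→3, 1→6, 2→7, 3→5, 4→2, 5→0, 6→1, 7→4]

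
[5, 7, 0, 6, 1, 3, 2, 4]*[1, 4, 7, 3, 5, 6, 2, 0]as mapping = [0→6, 1→0, 2→1, 3→2, 4→4, 5→3, 6→7, 7→5]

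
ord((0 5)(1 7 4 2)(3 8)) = 4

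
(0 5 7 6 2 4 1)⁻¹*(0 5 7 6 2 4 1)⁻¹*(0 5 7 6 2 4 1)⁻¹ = (0 2 5 4 7 1 6)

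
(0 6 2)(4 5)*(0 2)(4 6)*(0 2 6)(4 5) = (0 5)(2 6)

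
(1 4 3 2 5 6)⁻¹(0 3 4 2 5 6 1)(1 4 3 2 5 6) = (0 2 3 5 6 1 4)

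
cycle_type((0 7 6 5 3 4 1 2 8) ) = 9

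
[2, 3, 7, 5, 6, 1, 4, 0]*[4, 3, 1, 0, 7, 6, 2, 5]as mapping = [0→1, 1→0, 2→5, 3→6, 4→2, 5→3, 6→7, 7→4]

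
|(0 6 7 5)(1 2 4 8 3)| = 20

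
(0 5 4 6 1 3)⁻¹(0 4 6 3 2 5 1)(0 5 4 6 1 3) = (0 2 4 3 5 6 1)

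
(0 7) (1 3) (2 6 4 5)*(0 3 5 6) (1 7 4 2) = (0 4 6 2) (1 5) (3 7) 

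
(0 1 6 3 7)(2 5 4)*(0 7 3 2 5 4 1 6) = (0 6 2 4 5 1)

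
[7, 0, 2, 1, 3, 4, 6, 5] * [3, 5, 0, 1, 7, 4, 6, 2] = [2, 3, 0, 5, 1, 7, 6, 4]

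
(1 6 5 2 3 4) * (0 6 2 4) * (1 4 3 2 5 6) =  (0 1 5 3)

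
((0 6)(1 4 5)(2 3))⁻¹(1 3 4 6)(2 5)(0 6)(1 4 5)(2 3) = (0 4 2 5)(1 3)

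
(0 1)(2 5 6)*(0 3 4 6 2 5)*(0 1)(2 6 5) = (1 3 4 5 6 2)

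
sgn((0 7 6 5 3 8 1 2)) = -1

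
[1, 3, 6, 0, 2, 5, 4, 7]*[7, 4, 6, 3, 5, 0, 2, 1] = [4, 3, 2, 7, 6, 0, 5, 1]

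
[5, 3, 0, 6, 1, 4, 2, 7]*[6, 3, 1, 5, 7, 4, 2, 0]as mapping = [0→4, 1→5, 2→6, 3→2, 4→3, 5→7, 6→1, 7→0]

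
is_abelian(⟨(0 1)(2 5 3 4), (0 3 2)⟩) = no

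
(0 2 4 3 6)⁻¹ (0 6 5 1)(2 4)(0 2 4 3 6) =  (0 5 1 2)(3 4)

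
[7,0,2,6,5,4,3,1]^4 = [7,0,2,3,4,5,6,1]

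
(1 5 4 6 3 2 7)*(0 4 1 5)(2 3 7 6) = (0 4 2 6 7 5 1)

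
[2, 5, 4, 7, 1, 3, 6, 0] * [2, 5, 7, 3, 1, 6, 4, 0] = [7, 6, 1, 0, 5, 3, 4, 2]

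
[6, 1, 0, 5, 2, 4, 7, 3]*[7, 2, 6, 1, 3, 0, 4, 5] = [4, 2, 7, 0, 6, 3, 5, 1]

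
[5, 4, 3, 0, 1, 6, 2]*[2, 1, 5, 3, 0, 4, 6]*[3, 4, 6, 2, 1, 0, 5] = [1, 3, 2, 6, 4, 5, 0]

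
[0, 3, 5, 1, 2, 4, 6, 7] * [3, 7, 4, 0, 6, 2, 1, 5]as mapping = [0→3, 1→0, 2→2, 3→7, 4→4, 5→6, 6→1, 7→5]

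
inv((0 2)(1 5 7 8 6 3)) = (0 2)(1 3 6 8 7 5)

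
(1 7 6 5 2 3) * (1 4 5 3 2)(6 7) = (1 6 3 4 5)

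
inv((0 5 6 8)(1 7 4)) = (0 8 6 5)(1 4 7)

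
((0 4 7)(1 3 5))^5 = (0 7 4)(1 5 3)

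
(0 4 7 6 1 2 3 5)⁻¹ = (0 5 3 2 1 6 7 4)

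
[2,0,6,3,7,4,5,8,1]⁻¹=[1,8,0,3,5,6,2,4,7]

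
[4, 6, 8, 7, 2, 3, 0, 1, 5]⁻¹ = [6, 7, 4, 5, 0, 8, 1, 3, 2]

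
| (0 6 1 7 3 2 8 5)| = 8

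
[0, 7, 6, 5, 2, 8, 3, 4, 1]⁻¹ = [0, 8, 4, 6, 7, 3, 2, 1, 5]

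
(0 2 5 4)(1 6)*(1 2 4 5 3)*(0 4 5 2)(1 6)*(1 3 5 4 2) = (0 4 2 5 1 3 6)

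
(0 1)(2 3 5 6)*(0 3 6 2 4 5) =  (0 1 3)(2 6 4 5)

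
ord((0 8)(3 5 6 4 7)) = 10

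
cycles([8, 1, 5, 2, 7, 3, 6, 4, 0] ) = (0 8)(2 5 3)(4 7)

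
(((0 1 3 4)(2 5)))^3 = (0 4 3 1)(2 5)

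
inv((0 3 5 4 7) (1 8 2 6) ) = (0 7 4 5 3) (1 6 2 8) 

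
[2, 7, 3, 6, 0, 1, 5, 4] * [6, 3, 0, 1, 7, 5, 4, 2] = [0, 2, 1, 4, 6, 3, 5, 7]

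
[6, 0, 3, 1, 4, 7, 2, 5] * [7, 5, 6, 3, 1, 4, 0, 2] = [0, 7, 3, 5, 1, 2, 6, 4]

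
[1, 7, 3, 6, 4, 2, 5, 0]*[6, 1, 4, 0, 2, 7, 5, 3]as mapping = [0→1, 1→3, 2→0, 3→5, 4→2, 5→4, 6→7, 7→6]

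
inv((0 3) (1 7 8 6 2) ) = (0 3) (1 2 6 8 7) 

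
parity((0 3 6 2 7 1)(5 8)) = even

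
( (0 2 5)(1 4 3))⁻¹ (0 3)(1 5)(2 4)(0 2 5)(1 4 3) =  (0 4)(1 2)(3 5)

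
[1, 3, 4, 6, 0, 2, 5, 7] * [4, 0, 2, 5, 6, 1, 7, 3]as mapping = [0→0, 1→5, 2→6, 3→7, 4→4, 5→2, 6→1, 7→3]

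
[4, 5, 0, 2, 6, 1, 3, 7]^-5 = [0, 5, 2, 3, 4, 1, 6, 7]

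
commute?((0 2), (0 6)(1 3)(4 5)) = no:(0 2) * (0 6)(1 3)(4 5) = (0 2 6)(1 3)(4 5), (0 6)(1 3)(4 5) * (0 2) = (0 6 2)(1 3)(4 5)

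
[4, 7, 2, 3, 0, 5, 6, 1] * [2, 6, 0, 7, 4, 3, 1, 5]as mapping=[0→4, 1→5, 2→0, 3→7, 4→2, 5→3, 6→1, 7→6]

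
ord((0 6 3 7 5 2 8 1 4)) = 9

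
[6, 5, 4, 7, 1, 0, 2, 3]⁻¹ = [5, 4, 6, 7, 2, 1, 0, 3]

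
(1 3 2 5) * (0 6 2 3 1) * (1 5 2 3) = (0 6 3 1 5)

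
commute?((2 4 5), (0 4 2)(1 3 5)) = no:(2 4 5)*(0 4 2)(1 3 5) = (0 4 1 3 5), (0 4 2)(1 3 5)*(2 4 5) = (0 5 1 3 2)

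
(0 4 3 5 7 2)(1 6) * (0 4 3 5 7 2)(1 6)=(0 3 7)(2 4 5)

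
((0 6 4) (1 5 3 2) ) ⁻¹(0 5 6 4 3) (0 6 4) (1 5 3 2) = (0 2 6 3 4) 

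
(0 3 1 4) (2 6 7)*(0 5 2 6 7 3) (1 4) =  (2 7 6 3 4 5) 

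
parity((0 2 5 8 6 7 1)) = even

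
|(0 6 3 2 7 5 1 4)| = 8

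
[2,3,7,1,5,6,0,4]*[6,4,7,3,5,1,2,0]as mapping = [0→7,1→3,2→0,3→4,4→1,5→2,6→6,7→5]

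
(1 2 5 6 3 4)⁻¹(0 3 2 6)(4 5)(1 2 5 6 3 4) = (0 4 5 3)(1 6)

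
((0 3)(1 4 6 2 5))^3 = (0 3)(1 2 4 5 6)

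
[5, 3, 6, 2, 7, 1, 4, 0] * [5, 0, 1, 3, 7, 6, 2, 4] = [6, 3, 2, 1, 4, 0, 7, 5]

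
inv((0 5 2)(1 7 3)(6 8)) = (0 2 5)(1 3 7)(6 8)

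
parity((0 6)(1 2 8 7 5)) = odd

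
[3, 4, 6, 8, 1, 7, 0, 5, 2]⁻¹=[6, 4, 8, 0, 1, 7, 2, 5, 3]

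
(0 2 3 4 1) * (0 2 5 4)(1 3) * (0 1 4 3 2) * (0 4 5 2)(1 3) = (0 2 5 1 4)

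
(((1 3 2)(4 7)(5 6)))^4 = (1 3 2)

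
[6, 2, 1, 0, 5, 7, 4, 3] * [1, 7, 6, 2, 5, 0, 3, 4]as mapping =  [0→3, 1→6, 2→7, 3→1, 4→0, 5→4, 6→5, 7→2]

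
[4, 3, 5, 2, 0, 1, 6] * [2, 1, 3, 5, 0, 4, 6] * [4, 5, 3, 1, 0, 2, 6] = [4, 2, 0, 1, 3, 5, 6]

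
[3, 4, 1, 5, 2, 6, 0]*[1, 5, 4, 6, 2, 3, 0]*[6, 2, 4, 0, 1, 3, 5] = [5, 4, 3, 0, 1, 6, 2]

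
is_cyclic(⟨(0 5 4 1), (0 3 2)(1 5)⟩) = no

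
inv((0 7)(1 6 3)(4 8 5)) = (0 7)(1 3 6)(4 5 8)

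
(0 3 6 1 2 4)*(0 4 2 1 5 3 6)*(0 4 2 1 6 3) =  (0 3 4 2 1 6 5)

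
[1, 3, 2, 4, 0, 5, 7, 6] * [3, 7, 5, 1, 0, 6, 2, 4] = [7, 1, 5, 0, 3, 6, 4, 2]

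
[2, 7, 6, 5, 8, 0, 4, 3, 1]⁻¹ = [5, 8, 0, 7, 6, 3, 2, 1, 4]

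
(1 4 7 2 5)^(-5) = ()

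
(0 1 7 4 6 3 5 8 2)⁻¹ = (0 2 8 5 3 6 4 7 1)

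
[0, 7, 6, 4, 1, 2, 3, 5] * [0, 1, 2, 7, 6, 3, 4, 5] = [0, 5, 4, 6, 1, 2, 7, 3]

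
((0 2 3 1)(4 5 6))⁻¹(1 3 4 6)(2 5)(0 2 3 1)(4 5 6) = (0 1 5 4)(3 6)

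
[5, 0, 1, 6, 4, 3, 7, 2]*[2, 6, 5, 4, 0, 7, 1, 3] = [7, 2, 6, 1, 0, 4, 3, 5]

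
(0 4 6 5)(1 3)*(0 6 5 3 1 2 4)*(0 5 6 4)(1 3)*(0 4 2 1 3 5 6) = (0 6 3 1 5 2 4)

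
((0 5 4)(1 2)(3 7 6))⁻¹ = (0 4 5)(1 2)(3 6 7)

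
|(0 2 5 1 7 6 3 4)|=8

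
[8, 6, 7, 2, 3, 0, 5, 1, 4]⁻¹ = [5, 7, 3, 4, 8, 6, 1, 2, 0]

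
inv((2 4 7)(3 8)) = (2 7 4)(3 8)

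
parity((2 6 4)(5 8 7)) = even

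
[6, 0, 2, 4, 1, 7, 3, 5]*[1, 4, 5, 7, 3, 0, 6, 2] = [6, 1, 5, 3, 4, 2, 7, 0]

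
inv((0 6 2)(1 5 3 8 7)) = (0 2 6)(1 7 8 3 5)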